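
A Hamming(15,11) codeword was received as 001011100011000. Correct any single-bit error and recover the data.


Syndrome = 0: no error detected

Data: 11110011000 (no errors)


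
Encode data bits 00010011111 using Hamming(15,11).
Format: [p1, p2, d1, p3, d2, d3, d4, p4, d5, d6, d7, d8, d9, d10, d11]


Parity bits: p1=0, p2=0, p3=1, p4=1

000100110011111


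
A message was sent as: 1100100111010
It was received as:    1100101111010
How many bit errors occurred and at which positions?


XOR: 0000001000000

1 error(s) at position(s): 6


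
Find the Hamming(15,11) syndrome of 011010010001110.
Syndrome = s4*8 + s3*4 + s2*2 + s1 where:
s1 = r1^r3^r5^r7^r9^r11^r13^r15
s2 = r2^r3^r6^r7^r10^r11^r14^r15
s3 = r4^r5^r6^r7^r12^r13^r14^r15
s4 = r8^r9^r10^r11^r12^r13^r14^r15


s1=1, s2=1, s3=0, s4=0

Syndrome = 3 (error at position 3)


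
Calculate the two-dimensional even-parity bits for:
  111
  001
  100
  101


Row parities: 1110
Column parities: 111

Row P: 1110, Col P: 111, Corner: 1


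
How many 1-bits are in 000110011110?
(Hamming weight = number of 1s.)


Counting 1s in 000110011110

6


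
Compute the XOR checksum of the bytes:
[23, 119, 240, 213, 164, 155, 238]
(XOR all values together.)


XOR chain: 23 ^ 119 ^ 240 ^ 213 ^ 164 ^ 155 ^ 238 = 148

148


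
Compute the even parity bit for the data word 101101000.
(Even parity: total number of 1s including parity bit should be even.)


Number of 1s in data: 4
Parity bit: 0

0


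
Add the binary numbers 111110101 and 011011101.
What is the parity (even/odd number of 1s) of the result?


111110101 = 501
011011101 = 221
Sum = 722 = 1011010010
1s count = 5

odd parity (5 ones in 1011010010)


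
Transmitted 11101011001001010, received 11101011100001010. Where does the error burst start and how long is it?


XOR: 00000000101000000

Burst at position 8, length 3


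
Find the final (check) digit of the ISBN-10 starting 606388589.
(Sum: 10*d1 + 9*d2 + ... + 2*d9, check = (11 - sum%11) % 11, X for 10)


Weighted sum: 279
279 mod 11 = 4

Check digit: 7


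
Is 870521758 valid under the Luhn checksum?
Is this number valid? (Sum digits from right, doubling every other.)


Luhn sum = 34
34 mod 10 = 4

Invalid (Luhn sum mod 10 = 4)


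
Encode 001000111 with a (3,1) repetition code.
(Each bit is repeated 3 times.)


Each bit -> 3 copies

000000111000000000111111111


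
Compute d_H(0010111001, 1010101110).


XOR: 1000010111
Count of 1s: 5

5


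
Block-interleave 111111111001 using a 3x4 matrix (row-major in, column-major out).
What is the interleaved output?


Matrix:
  1111
  1111
  1001
Read columns: 111110110111

111110110111


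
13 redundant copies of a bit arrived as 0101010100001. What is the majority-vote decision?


Ones: 5 out of 13
Threshold: 7

0 (5/13 voted 1)


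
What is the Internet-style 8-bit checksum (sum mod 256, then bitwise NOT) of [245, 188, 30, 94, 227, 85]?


Sum = 869 mod 256 = 101
Complement = 154

154


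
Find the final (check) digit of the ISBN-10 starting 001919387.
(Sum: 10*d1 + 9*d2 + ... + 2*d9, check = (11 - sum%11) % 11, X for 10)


Weighted sum: 172
172 mod 11 = 7

Check digit: 4


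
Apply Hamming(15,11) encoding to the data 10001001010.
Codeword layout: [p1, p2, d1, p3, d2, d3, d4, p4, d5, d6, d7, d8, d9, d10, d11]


Parity bits: p1=0, p2=0, p3=0, p4=1

001000011001010


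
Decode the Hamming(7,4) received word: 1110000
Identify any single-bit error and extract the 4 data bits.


Syndrome = 0: no error detected

Data: 1000 (no errors)


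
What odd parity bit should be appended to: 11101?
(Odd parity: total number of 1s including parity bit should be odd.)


Number of 1s in data: 4
Parity bit: 1

1


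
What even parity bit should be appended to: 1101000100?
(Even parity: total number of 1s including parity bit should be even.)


Number of 1s in data: 4
Parity bit: 0

0


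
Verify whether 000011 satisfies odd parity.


Number of 1s: 2

No, parity error (2 ones)


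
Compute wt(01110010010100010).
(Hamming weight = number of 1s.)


Counting 1s in 01110010010100010

7


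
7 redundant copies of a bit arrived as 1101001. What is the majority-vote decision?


Ones: 4 out of 7
Threshold: 4

1 (4/7 voted 1)


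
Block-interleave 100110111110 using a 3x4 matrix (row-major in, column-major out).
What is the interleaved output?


Matrix:
  1001
  1011
  1110
Read columns: 111001011110

111001011110


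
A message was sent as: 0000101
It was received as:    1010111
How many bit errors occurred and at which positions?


XOR: 1010010

3 error(s) at position(s): 0, 2, 5


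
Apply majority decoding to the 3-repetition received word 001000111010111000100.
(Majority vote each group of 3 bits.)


Groups: 001, 000, 111, 010, 111, 000, 100
Majority votes: 0010100

0010100


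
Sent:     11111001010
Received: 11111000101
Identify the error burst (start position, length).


XOR: 00000001111

Burst at position 7, length 4


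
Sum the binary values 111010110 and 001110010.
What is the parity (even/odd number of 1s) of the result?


111010110 = 470
001110010 = 114
Sum = 584 = 1001001000
1s count = 3

odd parity (3 ones in 1001001000)


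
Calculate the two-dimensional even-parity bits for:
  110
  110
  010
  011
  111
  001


Row parities: 001011
Column parities: 111

Row P: 001011, Col P: 111, Corner: 1


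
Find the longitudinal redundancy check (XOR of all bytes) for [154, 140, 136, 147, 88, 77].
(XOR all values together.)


XOR chain: 154 ^ 140 ^ 136 ^ 147 ^ 88 ^ 77 = 24

24


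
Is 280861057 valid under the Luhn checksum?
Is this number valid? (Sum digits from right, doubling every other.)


Luhn sum = 32
32 mod 10 = 2

Invalid (Luhn sum mod 10 = 2)


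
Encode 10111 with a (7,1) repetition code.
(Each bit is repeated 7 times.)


Each bit -> 7 copies

11111110000000111111111111111111111


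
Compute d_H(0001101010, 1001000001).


XOR: 1000101011
Count of 1s: 5

5


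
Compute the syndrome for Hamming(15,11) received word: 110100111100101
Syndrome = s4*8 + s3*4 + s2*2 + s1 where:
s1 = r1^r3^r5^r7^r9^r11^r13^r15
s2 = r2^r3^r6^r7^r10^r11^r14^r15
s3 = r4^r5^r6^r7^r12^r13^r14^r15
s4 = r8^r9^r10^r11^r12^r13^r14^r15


s1=1, s2=0, s3=0, s4=1

Syndrome = 9 (error at position 9)


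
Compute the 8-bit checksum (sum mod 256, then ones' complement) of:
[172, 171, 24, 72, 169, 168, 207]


Sum = 983 mod 256 = 215
Complement = 40

40


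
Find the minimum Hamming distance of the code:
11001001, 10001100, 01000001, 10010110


Comparing all pairs, minimum distance: 2
Can detect 1 errors, correct 0 errors

2


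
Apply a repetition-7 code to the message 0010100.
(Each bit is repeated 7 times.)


Each bit -> 7 copies

0000000000000011111110000000111111100000000000000


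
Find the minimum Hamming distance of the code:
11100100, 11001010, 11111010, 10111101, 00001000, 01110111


Comparing all pairs, minimum distance: 2
Can detect 1 errors, correct 0 errors

2


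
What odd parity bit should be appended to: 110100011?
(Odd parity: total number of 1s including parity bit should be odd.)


Number of 1s in data: 5
Parity bit: 0

0


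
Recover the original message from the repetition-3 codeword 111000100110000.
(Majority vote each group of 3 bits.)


Groups: 111, 000, 100, 110, 000
Majority votes: 10010

10010


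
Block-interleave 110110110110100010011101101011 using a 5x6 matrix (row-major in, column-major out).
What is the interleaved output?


Matrix:
  110110
  110110
  100010
  011101
  101011
Read columns: 111011101000011110101110100011

111011101000011110101110100011


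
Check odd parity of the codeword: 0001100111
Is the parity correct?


Number of 1s: 5

Yes, parity is correct (5 ones)


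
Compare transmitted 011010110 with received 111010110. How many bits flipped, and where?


XOR: 100000000

1 error(s) at position(s): 0


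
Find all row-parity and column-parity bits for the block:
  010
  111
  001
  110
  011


Row parities: 11100
Column parities: 001

Row P: 11100, Col P: 001, Corner: 1


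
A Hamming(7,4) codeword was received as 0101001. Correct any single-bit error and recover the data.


Syndrome = 1: error at position 1

Data: 0001 (corrected bit 1)


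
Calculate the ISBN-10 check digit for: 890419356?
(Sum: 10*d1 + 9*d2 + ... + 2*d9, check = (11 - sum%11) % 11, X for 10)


Weighted sum: 279
279 mod 11 = 4

Check digit: 7


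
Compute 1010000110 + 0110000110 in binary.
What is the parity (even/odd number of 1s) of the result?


1010000110 = 646
0110000110 = 390
Sum = 1036 = 10000001100
1s count = 3

odd parity (3 ones in 10000001100)


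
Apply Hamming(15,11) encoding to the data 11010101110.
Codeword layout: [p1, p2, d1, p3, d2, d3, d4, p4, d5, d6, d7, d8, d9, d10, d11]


Parity bits: p1=0, p2=0, p3=1, p4=0

001110100101110


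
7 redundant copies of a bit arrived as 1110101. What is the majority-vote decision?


Ones: 5 out of 7
Threshold: 4

1 (5/7 voted 1)


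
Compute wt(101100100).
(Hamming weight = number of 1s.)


Counting 1s in 101100100

4


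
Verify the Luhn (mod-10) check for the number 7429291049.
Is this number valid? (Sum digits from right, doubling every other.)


Luhn sum = 54
54 mod 10 = 4

Invalid (Luhn sum mod 10 = 4)


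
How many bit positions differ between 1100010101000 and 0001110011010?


XOR: 1101100110010
Count of 1s: 7

7


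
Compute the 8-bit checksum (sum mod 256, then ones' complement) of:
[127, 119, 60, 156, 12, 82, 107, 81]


Sum = 744 mod 256 = 232
Complement = 23

23


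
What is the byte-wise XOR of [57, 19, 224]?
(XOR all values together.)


XOR chain: 57 ^ 19 ^ 224 = 202

202


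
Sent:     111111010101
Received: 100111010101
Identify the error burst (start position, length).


XOR: 011000000000

Burst at position 1, length 2


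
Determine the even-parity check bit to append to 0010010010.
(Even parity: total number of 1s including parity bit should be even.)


Number of 1s in data: 3
Parity bit: 1

1


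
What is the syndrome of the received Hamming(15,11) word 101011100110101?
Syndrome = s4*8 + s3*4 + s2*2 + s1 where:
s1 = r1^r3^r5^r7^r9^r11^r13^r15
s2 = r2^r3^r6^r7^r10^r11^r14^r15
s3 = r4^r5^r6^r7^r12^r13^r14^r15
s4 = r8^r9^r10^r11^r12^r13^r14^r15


s1=1, s2=0, s3=1, s4=0

Syndrome = 5 (error at position 5)


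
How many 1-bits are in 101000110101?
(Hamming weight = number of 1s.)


Counting 1s in 101000110101

6


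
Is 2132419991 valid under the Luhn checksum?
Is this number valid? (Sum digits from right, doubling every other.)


Luhn sum = 50
50 mod 10 = 0

Valid (Luhn sum mod 10 = 0)


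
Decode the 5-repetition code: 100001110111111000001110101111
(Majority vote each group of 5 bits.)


Groups: 10000, 11101, 11111, 00000, 11101, 01111
Majority votes: 011011

011011


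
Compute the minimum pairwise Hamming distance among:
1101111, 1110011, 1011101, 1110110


Comparing all pairs, minimum distance: 2
Can detect 1 errors, correct 0 errors

2


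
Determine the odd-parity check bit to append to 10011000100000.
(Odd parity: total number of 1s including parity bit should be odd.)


Number of 1s in data: 4
Parity bit: 1

1


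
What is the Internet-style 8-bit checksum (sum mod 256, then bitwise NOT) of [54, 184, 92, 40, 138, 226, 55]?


Sum = 789 mod 256 = 21
Complement = 234

234


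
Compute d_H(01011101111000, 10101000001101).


XOR: 11110101110101
Count of 1s: 10

10


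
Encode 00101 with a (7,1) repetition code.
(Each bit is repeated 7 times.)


Each bit -> 7 copies

00000000000000111111100000001111111


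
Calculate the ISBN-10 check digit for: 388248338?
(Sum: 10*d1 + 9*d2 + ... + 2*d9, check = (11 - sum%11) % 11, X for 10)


Weighted sum: 281
281 mod 11 = 6

Check digit: 5


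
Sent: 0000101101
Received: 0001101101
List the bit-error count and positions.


XOR: 0001000000

1 error(s) at position(s): 3


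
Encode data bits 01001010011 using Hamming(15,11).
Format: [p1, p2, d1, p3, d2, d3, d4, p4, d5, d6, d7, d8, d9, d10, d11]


Parity bits: p1=0, p2=1, p3=1, p4=0

010110001010011


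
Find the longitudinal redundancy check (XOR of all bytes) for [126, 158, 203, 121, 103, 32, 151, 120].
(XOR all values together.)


XOR chain: 126 ^ 158 ^ 203 ^ 121 ^ 103 ^ 32 ^ 151 ^ 120 = 250

250


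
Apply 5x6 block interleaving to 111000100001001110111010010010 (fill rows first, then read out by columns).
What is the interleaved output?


Matrix:
  111000
  100001
  001110
  111010
  010010
Read columns: 110101001110110001000011101000

110101001110110001000011101000


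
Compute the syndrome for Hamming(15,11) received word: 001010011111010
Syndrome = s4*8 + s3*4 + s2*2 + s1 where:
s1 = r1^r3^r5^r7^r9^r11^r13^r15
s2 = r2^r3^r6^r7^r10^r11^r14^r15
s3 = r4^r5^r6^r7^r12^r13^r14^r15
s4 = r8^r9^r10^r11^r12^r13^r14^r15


s1=0, s2=0, s3=1, s4=0

Syndrome = 4 (error at position 4)


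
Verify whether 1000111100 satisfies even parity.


Number of 1s: 5

No, parity error (5 ones)


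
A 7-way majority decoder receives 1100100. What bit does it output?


Ones: 3 out of 7
Threshold: 4

0 (3/7 voted 1)


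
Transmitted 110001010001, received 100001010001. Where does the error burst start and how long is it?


XOR: 010000000000

Burst at position 1, length 1


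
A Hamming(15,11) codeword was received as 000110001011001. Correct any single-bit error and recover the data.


Syndrome = 0: no error detected

Data: 01001011001 (no errors)


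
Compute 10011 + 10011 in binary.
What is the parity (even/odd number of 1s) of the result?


10011 = 19
10011 = 19
Sum = 38 = 100110
1s count = 3

odd parity (3 ones in 100110)


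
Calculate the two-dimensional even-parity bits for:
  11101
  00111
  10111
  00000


Row parities: 0100
Column parities: 01101

Row P: 0100, Col P: 01101, Corner: 1


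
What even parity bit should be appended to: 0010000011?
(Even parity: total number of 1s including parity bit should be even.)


Number of 1s in data: 3
Parity bit: 1

1


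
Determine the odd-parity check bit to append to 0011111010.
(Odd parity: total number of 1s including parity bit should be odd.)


Number of 1s in data: 6
Parity bit: 1

1


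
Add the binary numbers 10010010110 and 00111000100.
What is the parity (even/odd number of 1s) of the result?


10010010110 = 1174
00111000100 = 452
Sum = 1626 = 11001011010
1s count = 6

even parity (6 ones in 11001011010)


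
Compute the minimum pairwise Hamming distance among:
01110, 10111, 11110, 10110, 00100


Comparing all pairs, minimum distance: 1
Can detect 0 errors, correct 0 errors

1


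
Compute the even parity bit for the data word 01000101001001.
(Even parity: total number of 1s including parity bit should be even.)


Number of 1s in data: 5
Parity bit: 1

1


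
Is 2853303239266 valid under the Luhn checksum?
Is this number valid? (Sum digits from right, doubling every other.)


Luhn sum = 53
53 mod 10 = 3

Invalid (Luhn sum mod 10 = 3)


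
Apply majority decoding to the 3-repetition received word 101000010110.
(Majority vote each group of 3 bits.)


Groups: 101, 000, 010, 110
Majority votes: 1001

1001


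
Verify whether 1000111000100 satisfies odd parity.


Number of 1s: 5

Yes, parity is correct (5 ones)


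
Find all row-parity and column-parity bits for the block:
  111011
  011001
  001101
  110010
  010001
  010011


Row parities: 111101
Column parities: 011111

Row P: 111101, Col P: 011111, Corner: 1


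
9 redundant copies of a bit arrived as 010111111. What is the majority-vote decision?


Ones: 7 out of 9
Threshold: 5

1 (7/9 voted 1)


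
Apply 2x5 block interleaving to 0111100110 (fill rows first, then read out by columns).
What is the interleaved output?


Matrix:
  01111
  00110
Read columns: 0010111110

0010111110


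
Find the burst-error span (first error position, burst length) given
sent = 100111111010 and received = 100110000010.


XOR: 000001111000

Burst at position 5, length 4


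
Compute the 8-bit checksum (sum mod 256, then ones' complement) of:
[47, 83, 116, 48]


Sum = 294 mod 256 = 38
Complement = 217

217


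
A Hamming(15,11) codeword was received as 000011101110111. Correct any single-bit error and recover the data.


Syndrome = 0: no error detected

Data: 01111110111 (no errors)


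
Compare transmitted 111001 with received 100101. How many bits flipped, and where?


XOR: 011100

3 error(s) at position(s): 1, 2, 3


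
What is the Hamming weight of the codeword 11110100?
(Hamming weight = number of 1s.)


Counting 1s in 11110100

5


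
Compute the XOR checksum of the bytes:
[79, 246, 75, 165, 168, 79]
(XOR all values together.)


XOR chain: 79 ^ 246 ^ 75 ^ 165 ^ 168 ^ 79 = 176

176


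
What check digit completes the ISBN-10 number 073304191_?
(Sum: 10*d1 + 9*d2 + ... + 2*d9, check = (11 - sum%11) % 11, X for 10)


Weighted sum: 161
161 mod 11 = 7

Check digit: 4


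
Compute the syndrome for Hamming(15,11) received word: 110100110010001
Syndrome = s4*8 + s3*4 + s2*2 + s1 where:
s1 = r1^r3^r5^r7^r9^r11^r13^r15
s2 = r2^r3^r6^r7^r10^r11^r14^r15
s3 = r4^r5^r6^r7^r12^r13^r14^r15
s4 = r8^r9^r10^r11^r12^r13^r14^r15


s1=0, s2=0, s3=1, s4=1

Syndrome = 12 (error at position 12)


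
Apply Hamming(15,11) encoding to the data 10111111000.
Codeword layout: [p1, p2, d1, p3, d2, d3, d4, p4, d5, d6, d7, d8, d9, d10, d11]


Parity bits: p1=0, p2=1, p3=1, p4=0

011101101111000


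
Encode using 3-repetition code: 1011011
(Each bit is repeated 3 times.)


Each bit -> 3 copies

111000111111000111111


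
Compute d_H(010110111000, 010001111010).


XOR: 000111000010
Count of 1s: 4

4


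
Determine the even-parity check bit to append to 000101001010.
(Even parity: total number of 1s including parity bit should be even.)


Number of 1s in data: 4
Parity bit: 0

0


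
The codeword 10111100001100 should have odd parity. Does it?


Number of 1s: 7

Yes, parity is correct (7 ones)


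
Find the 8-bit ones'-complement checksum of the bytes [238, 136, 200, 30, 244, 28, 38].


Sum = 914 mod 256 = 146
Complement = 109

109


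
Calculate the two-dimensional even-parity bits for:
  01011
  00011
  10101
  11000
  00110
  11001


Row parities: 101001
Column parities: 11010

Row P: 101001, Col P: 11010, Corner: 1


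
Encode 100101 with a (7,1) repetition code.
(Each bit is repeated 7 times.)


Each bit -> 7 copies

111111100000000000000111111100000001111111


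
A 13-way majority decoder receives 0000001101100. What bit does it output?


Ones: 4 out of 13
Threshold: 7

0 (4/13 voted 1)


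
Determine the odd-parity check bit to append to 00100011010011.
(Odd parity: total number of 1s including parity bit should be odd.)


Number of 1s in data: 6
Parity bit: 1

1


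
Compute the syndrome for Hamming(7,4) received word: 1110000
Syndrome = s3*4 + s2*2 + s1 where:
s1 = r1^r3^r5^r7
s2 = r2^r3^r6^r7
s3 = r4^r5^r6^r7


s1=0, s2=0, s3=0

Syndrome = 0 (no error)


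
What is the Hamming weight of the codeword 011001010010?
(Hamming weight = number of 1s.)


Counting 1s in 011001010010

5


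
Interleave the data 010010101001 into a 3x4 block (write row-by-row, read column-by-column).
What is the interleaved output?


Matrix:
  0100
  1010
  1001
Read columns: 011100010001

011100010001


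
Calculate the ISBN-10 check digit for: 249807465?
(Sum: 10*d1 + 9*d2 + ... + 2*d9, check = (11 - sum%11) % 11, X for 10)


Weighted sum: 263
263 mod 11 = 10

Check digit: 1


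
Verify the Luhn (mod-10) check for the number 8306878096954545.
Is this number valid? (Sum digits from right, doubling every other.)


Luhn sum = 92
92 mod 10 = 2

Invalid (Luhn sum mod 10 = 2)


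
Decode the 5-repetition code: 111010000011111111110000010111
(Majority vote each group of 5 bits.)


Groups: 11101, 00000, 11111, 11111, 00000, 10111
Majority votes: 101101

101101


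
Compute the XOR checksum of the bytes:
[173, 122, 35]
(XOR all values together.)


XOR chain: 173 ^ 122 ^ 35 = 244

244


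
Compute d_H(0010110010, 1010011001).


XOR: 1000101011
Count of 1s: 5

5


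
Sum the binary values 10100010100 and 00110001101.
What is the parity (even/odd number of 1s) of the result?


10100010100 = 1300
00110001101 = 397
Sum = 1697 = 11010100001
1s count = 5

odd parity (5 ones in 11010100001)


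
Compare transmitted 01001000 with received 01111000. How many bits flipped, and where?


XOR: 00110000

2 error(s) at position(s): 2, 3


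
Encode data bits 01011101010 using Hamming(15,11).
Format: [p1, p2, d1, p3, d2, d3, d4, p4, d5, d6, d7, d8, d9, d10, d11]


Parity bits: p1=1, p2=1, p3=0, p4=0

110010101101010


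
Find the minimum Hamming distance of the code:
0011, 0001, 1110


Comparing all pairs, minimum distance: 1
Can detect 0 errors, correct 0 errors

1


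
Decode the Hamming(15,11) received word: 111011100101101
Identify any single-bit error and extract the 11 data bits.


Syndrome = 0: no error detected

Data: 11110101101 (no errors)


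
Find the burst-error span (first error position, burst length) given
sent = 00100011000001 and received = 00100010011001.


XOR: 00000001011000

Burst at position 7, length 4


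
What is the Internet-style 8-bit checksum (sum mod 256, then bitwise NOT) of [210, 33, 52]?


Sum = 295 mod 256 = 39
Complement = 216

216


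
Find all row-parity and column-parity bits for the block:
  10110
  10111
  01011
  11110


Row parities: 1010
Column parities: 10100

Row P: 1010, Col P: 10100, Corner: 0


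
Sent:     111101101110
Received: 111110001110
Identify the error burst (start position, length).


XOR: 000011100000

Burst at position 4, length 3


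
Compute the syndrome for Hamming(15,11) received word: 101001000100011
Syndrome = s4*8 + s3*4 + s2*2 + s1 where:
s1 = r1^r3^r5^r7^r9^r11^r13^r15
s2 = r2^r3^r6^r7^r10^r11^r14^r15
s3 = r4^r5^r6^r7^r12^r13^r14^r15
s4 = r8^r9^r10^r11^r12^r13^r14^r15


s1=1, s2=1, s3=1, s4=1

Syndrome = 15 (error at position 15)


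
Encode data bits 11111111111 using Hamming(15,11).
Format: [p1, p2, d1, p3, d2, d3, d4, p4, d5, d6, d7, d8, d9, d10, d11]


Parity bits: p1=1, p2=1, p3=1, p4=1

111111111111111


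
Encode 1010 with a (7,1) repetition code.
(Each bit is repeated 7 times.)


Each bit -> 7 copies

1111111000000011111110000000


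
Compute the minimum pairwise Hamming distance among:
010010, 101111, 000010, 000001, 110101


Comparing all pairs, minimum distance: 1
Can detect 0 errors, correct 0 errors

1


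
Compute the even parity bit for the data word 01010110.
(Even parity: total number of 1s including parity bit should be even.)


Number of 1s in data: 4
Parity bit: 0

0


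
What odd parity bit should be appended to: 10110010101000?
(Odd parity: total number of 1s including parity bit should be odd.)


Number of 1s in data: 6
Parity bit: 1

1


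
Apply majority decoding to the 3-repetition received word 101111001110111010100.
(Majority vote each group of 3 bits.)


Groups: 101, 111, 001, 110, 111, 010, 100
Majority votes: 1101100

1101100


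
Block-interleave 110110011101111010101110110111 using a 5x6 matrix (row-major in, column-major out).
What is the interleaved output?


Matrix:
  110110
  011101
  111010
  101110
  110111
Read columns: 101111110101110110111011101001

101111110101110110111011101001


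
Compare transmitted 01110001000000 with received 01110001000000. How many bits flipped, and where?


XOR: 00000000000000

0 errors (received matches sent)


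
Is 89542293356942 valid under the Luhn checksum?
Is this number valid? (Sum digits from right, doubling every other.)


Luhn sum = 72
72 mod 10 = 2

Invalid (Luhn sum mod 10 = 2)


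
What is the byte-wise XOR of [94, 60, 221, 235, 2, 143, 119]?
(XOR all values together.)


XOR chain: 94 ^ 60 ^ 221 ^ 235 ^ 2 ^ 143 ^ 119 = 174

174


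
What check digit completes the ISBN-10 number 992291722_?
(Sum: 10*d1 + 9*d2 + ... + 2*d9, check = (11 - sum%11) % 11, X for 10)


Weighted sum: 298
298 mod 11 = 1

Check digit: X


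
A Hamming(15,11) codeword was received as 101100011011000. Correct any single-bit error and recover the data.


Syndrome = 0: no error detected

Data: 10001011000 (no errors)


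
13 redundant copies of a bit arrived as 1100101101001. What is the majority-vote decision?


Ones: 7 out of 13
Threshold: 7

1 (7/13 voted 1)


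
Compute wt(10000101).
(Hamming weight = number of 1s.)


Counting 1s in 10000101

3


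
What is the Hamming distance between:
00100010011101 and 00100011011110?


XOR: 00000001000011
Count of 1s: 3

3


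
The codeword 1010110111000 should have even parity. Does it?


Number of 1s: 7

No, parity error (7 ones)


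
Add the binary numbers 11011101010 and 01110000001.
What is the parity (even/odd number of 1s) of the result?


11011101010 = 1770
01110000001 = 897
Sum = 2667 = 101001101011
1s count = 7

odd parity (7 ones in 101001101011)


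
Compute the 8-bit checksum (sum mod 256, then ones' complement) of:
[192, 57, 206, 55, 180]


Sum = 690 mod 256 = 178
Complement = 77

77


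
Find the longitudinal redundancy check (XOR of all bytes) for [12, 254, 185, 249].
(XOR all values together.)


XOR chain: 12 ^ 254 ^ 185 ^ 249 = 178

178


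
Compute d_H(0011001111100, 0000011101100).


XOR: 0011010010000
Count of 1s: 4

4


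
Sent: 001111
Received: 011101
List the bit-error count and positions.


XOR: 010010

2 error(s) at position(s): 1, 4


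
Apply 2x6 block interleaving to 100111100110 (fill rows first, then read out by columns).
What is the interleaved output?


Matrix:
  100111
  100110
Read columns: 110000111110

110000111110


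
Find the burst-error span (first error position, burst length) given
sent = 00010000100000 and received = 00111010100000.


XOR: 00101010000000

Burst at position 2, length 5


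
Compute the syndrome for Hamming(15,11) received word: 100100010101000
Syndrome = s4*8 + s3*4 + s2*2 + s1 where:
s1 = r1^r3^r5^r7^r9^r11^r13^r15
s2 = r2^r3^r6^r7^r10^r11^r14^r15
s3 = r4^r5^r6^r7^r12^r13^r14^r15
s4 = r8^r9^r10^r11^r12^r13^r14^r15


s1=1, s2=1, s3=0, s4=1

Syndrome = 11 (error at position 11)


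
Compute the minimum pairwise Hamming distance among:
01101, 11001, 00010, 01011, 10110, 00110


Comparing all pairs, minimum distance: 1
Can detect 0 errors, correct 0 errors

1


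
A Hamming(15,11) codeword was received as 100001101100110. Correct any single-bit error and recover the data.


Syndrome = 0: no error detected

Data: 00111100110 (no errors)


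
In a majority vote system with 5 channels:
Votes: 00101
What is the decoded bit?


Ones: 2 out of 5
Threshold: 3

0 (2/5 voted 1)


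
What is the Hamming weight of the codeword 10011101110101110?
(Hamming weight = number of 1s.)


Counting 1s in 10011101110101110

11


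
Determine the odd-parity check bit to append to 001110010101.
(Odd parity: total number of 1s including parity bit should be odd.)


Number of 1s in data: 6
Parity bit: 1

1


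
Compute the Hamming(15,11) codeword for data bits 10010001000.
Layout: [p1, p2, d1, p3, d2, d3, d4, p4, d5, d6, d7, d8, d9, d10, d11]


Parity bits: p1=0, p2=0, p3=0, p4=1

001000110001000


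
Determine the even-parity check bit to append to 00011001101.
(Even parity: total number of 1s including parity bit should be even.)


Number of 1s in data: 5
Parity bit: 1

1


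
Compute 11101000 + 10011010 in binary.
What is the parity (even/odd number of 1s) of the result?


11101000 = 232
10011010 = 154
Sum = 386 = 110000010
1s count = 3

odd parity (3 ones in 110000010)


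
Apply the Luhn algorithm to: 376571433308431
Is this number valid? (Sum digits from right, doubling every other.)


Luhn sum = 61
61 mod 10 = 1

Invalid (Luhn sum mod 10 = 1)


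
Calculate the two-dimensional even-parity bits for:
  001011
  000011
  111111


Row parities: 100
Column parities: 110111

Row P: 100, Col P: 110111, Corner: 1


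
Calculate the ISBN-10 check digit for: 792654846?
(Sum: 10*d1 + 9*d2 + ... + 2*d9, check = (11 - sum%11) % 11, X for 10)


Weighted sum: 315
315 mod 11 = 7

Check digit: 4


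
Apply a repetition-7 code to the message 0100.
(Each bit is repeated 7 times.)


Each bit -> 7 copies

0000000111111100000000000000


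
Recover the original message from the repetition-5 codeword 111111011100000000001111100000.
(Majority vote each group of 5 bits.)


Groups: 11111, 10111, 00000, 00000, 11111, 00000
Majority votes: 110010

110010


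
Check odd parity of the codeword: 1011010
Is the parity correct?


Number of 1s: 4

No, parity error (4 ones)


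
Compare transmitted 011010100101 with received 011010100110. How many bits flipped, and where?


XOR: 000000000011

2 error(s) at position(s): 10, 11


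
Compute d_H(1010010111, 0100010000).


XOR: 1110000111
Count of 1s: 6

6


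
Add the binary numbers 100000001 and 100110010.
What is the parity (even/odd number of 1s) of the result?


100000001 = 257
100110010 = 306
Sum = 563 = 1000110011
1s count = 5

odd parity (5 ones in 1000110011)


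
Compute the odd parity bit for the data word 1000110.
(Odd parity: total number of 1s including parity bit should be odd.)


Number of 1s in data: 3
Parity bit: 0

0


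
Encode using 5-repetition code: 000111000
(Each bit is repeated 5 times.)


Each bit -> 5 copies

000000000000000111111111111111000000000000000


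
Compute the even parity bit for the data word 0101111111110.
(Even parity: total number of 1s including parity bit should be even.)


Number of 1s in data: 10
Parity bit: 0

0


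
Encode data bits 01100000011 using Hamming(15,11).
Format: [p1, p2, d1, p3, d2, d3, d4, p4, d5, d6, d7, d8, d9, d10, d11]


Parity bits: p1=0, p2=1, p3=0, p4=0

010011000000011


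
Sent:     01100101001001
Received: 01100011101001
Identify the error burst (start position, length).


XOR: 00000110100000

Burst at position 5, length 4


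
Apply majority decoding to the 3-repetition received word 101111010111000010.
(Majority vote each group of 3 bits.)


Groups: 101, 111, 010, 111, 000, 010
Majority votes: 110100

110100


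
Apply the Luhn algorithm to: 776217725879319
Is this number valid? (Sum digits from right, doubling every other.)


Luhn sum = 81
81 mod 10 = 1

Invalid (Luhn sum mod 10 = 1)


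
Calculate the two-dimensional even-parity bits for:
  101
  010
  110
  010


Row parities: 0101
Column parities: 011

Row P: 0101, Col P: 011, Corner: 0


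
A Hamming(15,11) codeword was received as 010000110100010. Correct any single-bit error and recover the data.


Syndrome = 9: error at position 9

Data: 00011100010 (corrected bit 9)


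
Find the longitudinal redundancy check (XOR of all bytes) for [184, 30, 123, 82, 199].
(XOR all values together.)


XOR chain: 184 ^ 30 ^ 123 ^ 82 ^ 199 = 72

72


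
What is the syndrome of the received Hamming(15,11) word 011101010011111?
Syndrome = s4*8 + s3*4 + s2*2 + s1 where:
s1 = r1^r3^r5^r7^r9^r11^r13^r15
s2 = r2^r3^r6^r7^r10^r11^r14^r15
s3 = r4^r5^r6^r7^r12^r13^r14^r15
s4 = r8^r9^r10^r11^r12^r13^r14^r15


s1=0, s2=0, s3=0, s4=0

Syndrome = 0 (no error)


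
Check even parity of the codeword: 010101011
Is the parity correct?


Number of 1s: 5

No, parity error (5 ones)


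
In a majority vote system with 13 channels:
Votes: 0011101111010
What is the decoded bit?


Ones: 8 out of 13
Threshold: 7

1 (8/13 voted 1)


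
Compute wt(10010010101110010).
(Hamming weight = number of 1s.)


Counting 1s in 10010010101110010

8


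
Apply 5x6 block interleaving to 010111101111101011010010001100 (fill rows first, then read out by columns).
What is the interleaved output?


Matrix:
  010111
  101111
  101011
  010010
  001100
Read columns: 011001001001101110011111011100

011001001001101110011111011100


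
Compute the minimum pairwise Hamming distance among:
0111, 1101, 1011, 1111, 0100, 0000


Comparing all pairs, minimum distance: 1
Can detect 0 errors, correct 0 errors

1


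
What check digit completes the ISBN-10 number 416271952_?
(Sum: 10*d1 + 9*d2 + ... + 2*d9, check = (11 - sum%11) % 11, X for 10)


Weighted sum: 213
213 mod 11 = 4

Check digit: 7


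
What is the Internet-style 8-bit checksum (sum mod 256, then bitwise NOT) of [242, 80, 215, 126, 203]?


Sum = 866 mod 256 = 98
Complement = 157

157


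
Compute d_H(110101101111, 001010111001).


XOR: 111111010110
Count of 1s: 9

9


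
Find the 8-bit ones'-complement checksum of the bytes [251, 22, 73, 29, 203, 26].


Sum = 604 mod 256 = 92
Complement = 163

163


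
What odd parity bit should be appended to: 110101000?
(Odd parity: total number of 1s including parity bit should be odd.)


Number of 1s in data: 4
Parity bit: 1

1


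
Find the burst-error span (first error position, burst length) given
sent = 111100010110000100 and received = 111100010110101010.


XOR: 000000000000101110

Burst at position 12, length 5


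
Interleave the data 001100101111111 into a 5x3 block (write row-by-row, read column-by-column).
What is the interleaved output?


Matrix:
  001
  100
  101
  111
  111
Read columns: 011110001110111

011110001110111


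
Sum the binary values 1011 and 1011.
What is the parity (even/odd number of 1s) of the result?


1011 = 11
1011 = 11
Sum = 22 = 10110
1s count = 3

odd parity (3 ones in 10110)


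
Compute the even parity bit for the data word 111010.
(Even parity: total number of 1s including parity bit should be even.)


Number of 1s in data: 4
Parity bit: 0

0


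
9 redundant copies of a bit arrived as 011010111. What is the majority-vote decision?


Ones: 6 out of 9
Threshold: 5

1 (6/9 voted 1)


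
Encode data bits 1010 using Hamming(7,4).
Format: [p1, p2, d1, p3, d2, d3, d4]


Parity bits: p1=1, p2=0, p3=1

1011010


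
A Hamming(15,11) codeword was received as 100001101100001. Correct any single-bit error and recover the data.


Syndrome = 12: error at position 12

Data: 00111101001 (corrected bit 12)


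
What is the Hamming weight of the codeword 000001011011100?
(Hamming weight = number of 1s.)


Counting 1s in 000001011011100

6


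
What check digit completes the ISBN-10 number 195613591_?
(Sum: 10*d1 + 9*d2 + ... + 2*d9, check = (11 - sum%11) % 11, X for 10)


Weighted sum: 243
243 mod 11 = 1

Check digit: X


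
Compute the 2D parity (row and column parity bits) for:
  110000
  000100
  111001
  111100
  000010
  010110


Row parities: 010011
Column parities: 100101

Row P: 010011, Col P: 100101, Corner: 1


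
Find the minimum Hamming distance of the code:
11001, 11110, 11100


Comparing all pairs, minimum distance: 1
Can detect 0 errors, correct 0 errors

1


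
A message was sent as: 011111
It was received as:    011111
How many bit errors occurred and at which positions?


XOR: 000000

0 errors (received matches sent)


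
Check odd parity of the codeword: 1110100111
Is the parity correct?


Number of 1s: 7

Yes, parity is correct (7 ones)


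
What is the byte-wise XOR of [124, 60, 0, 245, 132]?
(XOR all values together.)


XOR chain: 124 ^ 60 ^ 0 ^ 245 ^ 132 = 49

49


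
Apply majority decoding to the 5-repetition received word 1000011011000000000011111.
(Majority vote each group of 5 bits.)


Groups: 10000, 11011, 00000, 00000, 11111
Majority votes: 01001

01001


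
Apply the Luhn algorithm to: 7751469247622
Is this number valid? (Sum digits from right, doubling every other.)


Luhn sum = 60
60 mod 10 = 0

Valid (Luhn sum mod 10 = 0)


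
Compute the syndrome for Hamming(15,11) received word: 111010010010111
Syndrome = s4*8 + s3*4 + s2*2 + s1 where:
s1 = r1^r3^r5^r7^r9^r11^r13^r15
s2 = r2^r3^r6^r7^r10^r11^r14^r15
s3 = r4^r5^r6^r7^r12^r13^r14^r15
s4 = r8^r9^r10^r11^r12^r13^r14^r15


s1=0, s2=1, s3=0, s4=1

Syndrome = 10 (error at position 10)


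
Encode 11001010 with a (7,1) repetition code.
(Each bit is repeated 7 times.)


Each bit -> 7 copies

11111111111111000000000000001111111000000011111110000000


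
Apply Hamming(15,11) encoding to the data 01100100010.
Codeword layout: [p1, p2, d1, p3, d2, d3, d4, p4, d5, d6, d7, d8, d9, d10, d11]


Parity bits: p1=1, p2=1, p3=1, p4=0

110111000100010


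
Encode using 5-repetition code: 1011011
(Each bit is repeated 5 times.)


Each bit -> 5 copies

11111000001111111111000001111111111


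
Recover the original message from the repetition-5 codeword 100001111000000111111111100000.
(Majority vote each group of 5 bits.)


Groups: 10000, 11110, 00000, 11111, 11111, 00000
Majority votes: 010110

010110


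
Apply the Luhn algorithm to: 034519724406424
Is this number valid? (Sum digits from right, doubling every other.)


Luhn sum = 59
59 mod 10 = 9

Invalid (Luhn sum mod 10 = 9)


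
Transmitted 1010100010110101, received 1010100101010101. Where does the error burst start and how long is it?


XOR: 0000000111100000

Burst at position 7, length 4


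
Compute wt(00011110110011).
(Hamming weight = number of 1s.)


Counting 1s in 00011110110011

8


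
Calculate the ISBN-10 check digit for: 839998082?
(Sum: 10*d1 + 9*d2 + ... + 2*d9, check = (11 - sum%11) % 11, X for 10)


Weighted sum: 364
364 mod 11 = 1

Check digit: X


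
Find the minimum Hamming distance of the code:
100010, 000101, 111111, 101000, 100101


Comparing all pairs, minimum distance: 1
Can detect 0 errors, correct 0 errors

1


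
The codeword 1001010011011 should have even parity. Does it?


Number of 1s: 7

No, parity error (7 ones)


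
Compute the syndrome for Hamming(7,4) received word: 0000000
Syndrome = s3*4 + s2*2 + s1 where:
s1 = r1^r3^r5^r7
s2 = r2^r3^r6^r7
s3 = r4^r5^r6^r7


s1=0, s2=0, s3=0

Syndrome = 0 (no error)


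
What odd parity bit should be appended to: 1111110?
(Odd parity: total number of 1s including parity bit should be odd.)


Number of 1s in data: 6
Parity bit: 1

1


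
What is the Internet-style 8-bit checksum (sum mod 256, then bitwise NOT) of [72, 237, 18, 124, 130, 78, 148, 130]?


Sum = 937 mod 256 = 169
Complement = 86

86


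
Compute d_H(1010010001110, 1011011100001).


XOR: 0001001101111
Count of 1s: 7

7


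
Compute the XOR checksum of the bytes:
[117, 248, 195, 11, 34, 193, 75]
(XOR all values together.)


XOR chain: 117 ^ 248 ^ 195 ^ 11 ^ 34 ^ 193 ^ 75 = 237

237


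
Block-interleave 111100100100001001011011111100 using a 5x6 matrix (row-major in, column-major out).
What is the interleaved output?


Matrix:
  111100
  100100
  001001
  011011
  111100
Read columns: 110011001110111110010001000110

110011001110111110010001000110


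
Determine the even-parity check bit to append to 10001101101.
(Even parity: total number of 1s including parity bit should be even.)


Number of 1s in data: 6
Parity bit: 0

0


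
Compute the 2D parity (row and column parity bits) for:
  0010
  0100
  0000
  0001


Row parities: 1101
Column parities: 0111

Row P: 1101, Col P: 0111, Corner: 1


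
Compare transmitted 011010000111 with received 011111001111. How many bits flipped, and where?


XOR: 000101001000

3 error(s) at position(s): 3, 5, 8
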